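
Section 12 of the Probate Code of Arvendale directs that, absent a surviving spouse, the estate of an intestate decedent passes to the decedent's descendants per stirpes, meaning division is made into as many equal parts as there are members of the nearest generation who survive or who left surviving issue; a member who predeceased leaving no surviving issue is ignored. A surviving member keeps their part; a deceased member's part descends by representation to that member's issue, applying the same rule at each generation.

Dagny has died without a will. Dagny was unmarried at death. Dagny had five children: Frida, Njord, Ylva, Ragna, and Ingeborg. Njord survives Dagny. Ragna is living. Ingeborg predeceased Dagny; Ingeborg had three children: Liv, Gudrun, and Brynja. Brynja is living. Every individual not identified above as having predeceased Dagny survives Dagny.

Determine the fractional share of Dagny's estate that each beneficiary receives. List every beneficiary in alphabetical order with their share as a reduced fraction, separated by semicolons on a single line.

There is no surviving spouse, so the entire estate passes to Dagny's descendants per stirpes.
The estate is divided into 5 equal shares of 1/5 among Frida, Njord, Ylva, Ragna, Ingeborg.
Frida is living and takes 1/5.
Njord is living and takes 1/5.
Ylva is living and takes 1/5.
Ragna is living and takes 1/5.
Ingeborg predeceased; the 1/5 allotted to Ingeborg's branch passes to Ingeborg's issue by representation.
The 1/5 is divided into 3 equal shares of 1/15 among Liv, Gudrun, Brynja.
Liv is living and takes 1/15.
Gudrun is living and takes 1/15.
Brynja is living and takes 1/15.

Brynja 1/15; Frida 1/5; Gudrun 1/15; Liv 1/15; Njord 1/5; Ragna 1/5; Ylva 1/5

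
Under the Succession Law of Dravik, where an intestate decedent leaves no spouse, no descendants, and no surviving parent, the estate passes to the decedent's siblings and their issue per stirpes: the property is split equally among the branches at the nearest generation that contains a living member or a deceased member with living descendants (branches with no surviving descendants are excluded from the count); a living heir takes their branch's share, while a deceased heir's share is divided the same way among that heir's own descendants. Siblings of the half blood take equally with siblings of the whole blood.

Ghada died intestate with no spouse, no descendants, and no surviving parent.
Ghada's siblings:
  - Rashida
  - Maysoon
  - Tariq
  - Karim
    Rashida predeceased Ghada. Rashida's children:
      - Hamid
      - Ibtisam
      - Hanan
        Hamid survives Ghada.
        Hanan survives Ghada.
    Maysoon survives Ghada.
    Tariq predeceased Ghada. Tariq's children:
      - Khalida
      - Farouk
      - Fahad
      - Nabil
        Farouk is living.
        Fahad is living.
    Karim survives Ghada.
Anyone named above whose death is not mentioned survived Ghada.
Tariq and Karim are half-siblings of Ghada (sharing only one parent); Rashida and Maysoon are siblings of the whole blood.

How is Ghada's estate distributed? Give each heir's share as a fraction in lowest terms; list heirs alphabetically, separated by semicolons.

Fahad 1/16; Farouk 1/16; Hamid 1/12; Hanan 1/12; Ibtisam 1/12; Karim 1/4; Khalida 1/16; Maysoon 1/4; Nabil 1/16

No spouse, descendants, or parent survives, so the estate passes to Ghada's siblings per stirpes.
Half-blood and whole-blood siblings take equally under the stated rule.
The estate is divided into 4 equal shares of 1/4 among Rashida, Maysoon, Tariq, Karim.
Rashida predeceased; the 1/4 allotted to Rashida's branch passes to Rashida's issue by representation.
The 1/4 is divided into 3 equal shares of 1/12 among Hamid, Ibtisam, Hanan.
Hamid is living and takes 1/12.
Ibtisam is living and takes 1/12.
Hanan is living and takes 1/12.
Maysoon is living and takes 1/4.
Tariq predeceased; the 1/4 allotted to Tariq's branch passes to Tariq's issue by representation.
The 1/4 is divided into 4 equal shares of 1/16 among Khalida, Farouk, Fahad, Nabil.
Khalida is living and takes 1/16.
Farouk is living and takes 1/16.
Fahad is living and takes 1/16.
Nabil is living and takes 1/16.
Karim is living and takes 1/4.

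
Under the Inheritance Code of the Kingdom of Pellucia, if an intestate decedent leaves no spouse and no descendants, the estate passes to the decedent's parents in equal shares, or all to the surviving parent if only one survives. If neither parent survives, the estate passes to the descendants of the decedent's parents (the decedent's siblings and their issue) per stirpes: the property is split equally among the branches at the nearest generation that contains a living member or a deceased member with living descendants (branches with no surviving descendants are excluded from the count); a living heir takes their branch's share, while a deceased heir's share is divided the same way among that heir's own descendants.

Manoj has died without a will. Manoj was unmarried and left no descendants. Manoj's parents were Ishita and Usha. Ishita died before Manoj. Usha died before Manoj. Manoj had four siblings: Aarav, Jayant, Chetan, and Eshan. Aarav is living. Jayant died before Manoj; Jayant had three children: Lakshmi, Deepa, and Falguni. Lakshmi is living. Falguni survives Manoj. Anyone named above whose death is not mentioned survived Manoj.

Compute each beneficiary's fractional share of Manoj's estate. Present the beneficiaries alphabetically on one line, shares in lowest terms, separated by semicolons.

Neither parent survives and there are no descendants, so the estate passes to Manoj's siblings and their issue per stirpes.
The estate is divided into 4 equal shares of 1/4 among Aarav, Jayant, Chetan, Eshan.
Aarav is living and takes 1/4.
Jayant predeceased; the 1/4 allotted to Jayant's branch passes to Jayant's issue by representation.
The 1/4 is divided into 3 equal shares of 1/12 among Lakshmi, Deepa, Falguni.
Lakshmi is living and takes 1/12.
Deepa is living and takes 1/12.
Falguni is living and takes 1/12.
Chetan is living and takes 1/4.
Eshan is living and takes 1/4.

Aarav 1/4; Chetan 1/4; Deepa 1/12; Eshan 1/4; Falguni 1/12; Lakshmi 1/12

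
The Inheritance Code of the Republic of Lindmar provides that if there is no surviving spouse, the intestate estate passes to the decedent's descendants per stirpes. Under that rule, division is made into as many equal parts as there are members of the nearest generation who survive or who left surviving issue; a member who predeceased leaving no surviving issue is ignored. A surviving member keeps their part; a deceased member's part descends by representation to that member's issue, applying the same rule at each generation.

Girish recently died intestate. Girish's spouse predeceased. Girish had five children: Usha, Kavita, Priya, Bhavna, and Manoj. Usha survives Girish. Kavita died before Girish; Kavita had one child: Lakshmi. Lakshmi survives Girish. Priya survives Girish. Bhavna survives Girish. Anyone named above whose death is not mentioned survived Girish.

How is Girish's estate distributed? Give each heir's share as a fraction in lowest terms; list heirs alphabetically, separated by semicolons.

There is no surviving spouse, so the entire estate passes to Girish's descendants per stirpes.
The estate is divided into 5 equal shares of 1/5 among Usha, Kavita, Priya, Bhavna, Manoj.
Usha is living and takes 1/5.
Kavita predeceased; the 1/5 allotted to Kavita's branch passes to Kavita's issue by representation.
Lakshmi is the sole taker at this level and receives the full 1/5.
Priya is living and takes 1/5.
Bhavna is living and takes 1/5.
Manoj is living and takes 1/5.

Bhavna 1/5; Lakshmi 1/5; Manoj 1/5; Priya 1/5; Usha 1/5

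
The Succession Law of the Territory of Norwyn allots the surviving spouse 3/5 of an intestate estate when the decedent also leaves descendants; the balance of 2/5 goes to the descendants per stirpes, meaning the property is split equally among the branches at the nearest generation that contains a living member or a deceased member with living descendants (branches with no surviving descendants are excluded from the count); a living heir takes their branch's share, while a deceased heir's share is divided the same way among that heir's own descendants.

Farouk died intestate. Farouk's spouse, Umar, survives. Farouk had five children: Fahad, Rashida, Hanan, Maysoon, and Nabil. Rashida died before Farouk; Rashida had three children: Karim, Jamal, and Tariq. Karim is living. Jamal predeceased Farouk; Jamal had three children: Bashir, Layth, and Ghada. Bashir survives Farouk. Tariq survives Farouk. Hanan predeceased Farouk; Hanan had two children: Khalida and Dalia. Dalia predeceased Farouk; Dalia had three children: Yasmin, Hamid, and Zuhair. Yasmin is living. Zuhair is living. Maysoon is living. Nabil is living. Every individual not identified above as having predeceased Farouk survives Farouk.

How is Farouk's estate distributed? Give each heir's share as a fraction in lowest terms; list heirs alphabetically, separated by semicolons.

Bashir 2/225; Fahad 2/25; Ghada 2/225; Hamid 1/75; Karim 2/75; Khalida 1/25; Layth 2/225; Maysoon 2/25; Nabil 2/25; Tariq 2/75; Umar 3/5; Yasmin 1/75; Zuhair 1/75

Umar, as surviving spouse, takes 3/5.
The remaining 2/5 passes to Farouk's descendants per stirpes.
The 2/5 is divided into 5 equal shares of 2/25 among Fahad, Rashida, Hanan, Maysoon, Nabil.
Fahad is living and takes 2/25.
Rashida predeceased; the 2/25 allotted to Rashida's branch passes to Rashida's issue by representation.
The 2/25 is divided into 3 equal shares of 2/75 among Karim, Jamal, Tariq.
Karim is living and takes 2/75.
Jamal predeceased; the 2/75 allotted to Jamal's branch passes to Jamal's issue by representation.
The 2/75 is divided into 3 equal shares of 2/225 among Bashir, Layth, Ghada.
Bashir is living and takes 2/225.
Layth is living and takes 2/225.
Ghada is living and takes 2/225.
Tariq is living and takes 2/75.
Hanan predeceased; the 2/25 allotted to Hanan's branch passes to Hanan's issue by representation.
The 2/25 is divided into 2 equal shares of 1/25 among Khalida, Dalia.
Khalida is living and takes 1/25.
Dalia predeceased; the 1/25 allotted to Dalia's branch passes to Dalia's issue by representation.
The 1/25 is divided into 3 equal shares of 1/75 among Yasmin, Hamid, Zuhair.
Yasmin is living and takes 1/75.
Hamid is living and takes 1/75.
Zuhair is living and takes 1/75.
Maysoon is living and takes 2/25.
Nabil is living and takes 2/25.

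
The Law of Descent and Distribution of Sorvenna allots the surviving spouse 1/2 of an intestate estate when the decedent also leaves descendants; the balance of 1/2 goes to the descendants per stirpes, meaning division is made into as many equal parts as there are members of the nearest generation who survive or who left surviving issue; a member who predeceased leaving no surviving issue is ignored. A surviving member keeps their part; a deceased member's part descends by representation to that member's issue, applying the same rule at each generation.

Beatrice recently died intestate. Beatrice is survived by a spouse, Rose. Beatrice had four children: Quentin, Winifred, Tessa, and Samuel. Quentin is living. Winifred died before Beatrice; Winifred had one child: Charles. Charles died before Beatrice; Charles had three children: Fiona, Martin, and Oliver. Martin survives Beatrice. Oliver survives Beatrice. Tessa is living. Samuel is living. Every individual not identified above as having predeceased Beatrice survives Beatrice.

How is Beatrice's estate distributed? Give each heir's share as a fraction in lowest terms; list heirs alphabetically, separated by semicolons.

Fiona 1/24; Martin 1/24; Oliver 1/24; Quentin 1/8; Rose 1/2; Samuel 1/8; Tessa 1/8

Rose, as surviving spouse, takes 1/2.
The remaining 1/2 passes to Beatrice's descendants per stirpes.
The 1/2 is divided into 4 equal shares of 1/8 among Quentin, Winifred, Tessa, Samuel.
Quentin is living and takes 1/8.
Winifred predeceased; the 1/8 allotted to Winifred's branch passes to Winifred's issue by representation.
Charles's line is the sole branch at this level, so the full 1/8 passes to Charles's issue by representation.
The 1/8 is divided into 3 equal shares of 1/24 among Fiona, Martin, Oliver.
Fiona is living and takes 1/24.
Martin is living and takes 1/24.
Oliver is living and takes 1/24.
Tessa is living and takes 1/8.
Samuel is living and takes 1/8.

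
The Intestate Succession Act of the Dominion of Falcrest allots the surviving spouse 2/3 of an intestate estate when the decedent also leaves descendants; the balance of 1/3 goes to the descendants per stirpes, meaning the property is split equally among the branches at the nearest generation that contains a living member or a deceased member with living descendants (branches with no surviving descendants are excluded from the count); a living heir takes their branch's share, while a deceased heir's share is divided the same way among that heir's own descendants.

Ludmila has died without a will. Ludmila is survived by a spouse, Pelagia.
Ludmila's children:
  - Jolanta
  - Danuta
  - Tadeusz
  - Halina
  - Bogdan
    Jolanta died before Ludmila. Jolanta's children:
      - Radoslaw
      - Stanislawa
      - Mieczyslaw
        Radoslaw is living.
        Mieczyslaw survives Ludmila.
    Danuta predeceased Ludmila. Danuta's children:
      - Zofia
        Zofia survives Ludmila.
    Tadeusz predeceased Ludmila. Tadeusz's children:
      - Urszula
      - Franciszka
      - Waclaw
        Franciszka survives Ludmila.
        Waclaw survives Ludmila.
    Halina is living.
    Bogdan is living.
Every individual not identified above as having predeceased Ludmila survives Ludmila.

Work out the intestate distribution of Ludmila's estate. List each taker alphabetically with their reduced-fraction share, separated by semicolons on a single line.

Bogdan 1/15; Franciszka 1/45; Halina 1/15; Mieczyslaw 1/45; Pelagia 2/3; Radoslaw 1/45; Stanislawa 1/45; Urszula 1/45; Waclaw 1/45; Zofia 1/15

Pelagia, as surviving spouse, takes 2/3.
The remaining 1/3 passes to Ludmila's descendants per stirpes.
The 1/3 is divided into 5 equal shares of 1/15 among Jolanta, Danuta, Tadeusz, Halina, Bogdan.
Jolanta predeceased; the 1/15 allotted to Jolanta's branch passes to Jolanta's issue by representation.
The 1/15 is divided into 3 equal shares of 1/45 among Radoslaw, Stanislawa, Mieczyslaw.
Radoslaw is living and takes 1/45.
Stanislawa is living and takes 1/45.
Mieczyslaw is living and takes 1/45.
Danuta predeceased; the 1/15 allotted to Danuta's branch passes to Danuta's issue by representation.
Zofia is the sole taker at this level and receives the full 1/15.
Tadeusz predeceased; the 1/15 allotted to Tadeusz's branch passes to Tadeusz's issue by representation.
The 1/15 is divided into 3 equal shares of 1/45 among Urszula, Franciszka, Waclaw.
Urszula is living and takes 1/45.
Franciszka is living and takes 1/45.
Waclaw is living and takes 1/45.
Halina is living and takes 1/15.
Bogdan is living and takes 1/15.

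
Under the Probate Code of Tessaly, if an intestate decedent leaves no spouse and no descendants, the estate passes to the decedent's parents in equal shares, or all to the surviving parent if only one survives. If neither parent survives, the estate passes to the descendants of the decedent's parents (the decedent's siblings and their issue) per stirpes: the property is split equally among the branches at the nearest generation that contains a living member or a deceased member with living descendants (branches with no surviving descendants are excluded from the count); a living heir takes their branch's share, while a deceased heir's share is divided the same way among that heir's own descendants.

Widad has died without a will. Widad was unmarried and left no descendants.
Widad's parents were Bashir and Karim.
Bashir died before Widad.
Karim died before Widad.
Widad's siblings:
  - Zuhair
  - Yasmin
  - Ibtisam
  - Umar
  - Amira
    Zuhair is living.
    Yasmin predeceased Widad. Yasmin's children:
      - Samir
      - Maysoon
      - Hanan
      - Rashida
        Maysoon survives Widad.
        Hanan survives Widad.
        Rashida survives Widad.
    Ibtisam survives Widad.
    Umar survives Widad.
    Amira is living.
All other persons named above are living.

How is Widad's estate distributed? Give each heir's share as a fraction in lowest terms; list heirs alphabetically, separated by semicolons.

Amira 1/5; Hanan 1/20; Ibtisam 1/5; Maysoon 1/20; Rashida 1/20; Samir 1/20; Umar 1/5; Zuhair 1/5

Neither parent survives and there are no descendants, so the estate passes to Widad's siblings and their issue per stirpes.
The estate is divided into 5 equal shares of 1/5 among Zuhair, Yasmin, Ibtisam, Umar, Amira.
Zuhair is living and takes 1/5.
Yasmin predeceased; the 1/5 allotted to Yasmin's branch passes to Yasmin's issue by representation.
The 1/5 is divided into 4 equal shares of 1/20 among Samir, Maysoon, Hanan, Rashida.
Samir is living and takes 1/20.
Maysoon is living and takes 1/20.
Hanan is living and takes 1/20.
Rashida is living and takes 1/20.
Ibtisam is living and takes 1/5.
Umar is living and takes 1/5.
Amira is living and takes 1/5.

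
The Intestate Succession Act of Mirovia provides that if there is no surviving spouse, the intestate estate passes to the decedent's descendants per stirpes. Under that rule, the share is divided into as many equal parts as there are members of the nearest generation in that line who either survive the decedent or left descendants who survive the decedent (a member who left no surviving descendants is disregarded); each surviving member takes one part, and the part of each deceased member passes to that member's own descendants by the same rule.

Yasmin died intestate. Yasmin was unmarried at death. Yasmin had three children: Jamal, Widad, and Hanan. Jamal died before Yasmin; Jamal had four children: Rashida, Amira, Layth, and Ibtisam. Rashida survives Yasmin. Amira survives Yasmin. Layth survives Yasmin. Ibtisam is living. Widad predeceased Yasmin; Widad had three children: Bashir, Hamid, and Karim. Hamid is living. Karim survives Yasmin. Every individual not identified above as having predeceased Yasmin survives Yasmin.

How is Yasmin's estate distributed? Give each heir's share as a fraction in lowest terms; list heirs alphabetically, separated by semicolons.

Amira 1/12; Bashir 1/9; Hamid 1/9; Hanan 1/3; Ibtisam 1/12; Karim 1/9; Layth 1/12; Rashida 1/12

There is no surviving spouse, so the entire estate passes to Yasmin's descendants per stirpes.
The estate is divided into 3 equal shares of 1/3 among Jamal, Widad, Hanan.
Jamal predeceased; the 1/3 allotted to Jamal's branch passes to Jamal's issue by representation.
The 1/3 is divided into 4 equal shares of 1/12 among Rashida, Amira, Layth, Ibtisam.
Rashida is living and takes 1/12.
Amira is living and takes 1/12.
Layth is living and takes 1/12.
Ibtisam is living and takes 1/12.
Widad predeceased; the 1/3 allotted to Widad's branch passes to Widad's issue by representation.
The 1/3 is divided into 3 equal shares of 1/9 among Bashir, Hamid, Karim.
Bashir is living and takes 1/9.
Hamid is living and takes 1/9.
Karim is living and takes 1/9.
Hanan is living and takes 1/3.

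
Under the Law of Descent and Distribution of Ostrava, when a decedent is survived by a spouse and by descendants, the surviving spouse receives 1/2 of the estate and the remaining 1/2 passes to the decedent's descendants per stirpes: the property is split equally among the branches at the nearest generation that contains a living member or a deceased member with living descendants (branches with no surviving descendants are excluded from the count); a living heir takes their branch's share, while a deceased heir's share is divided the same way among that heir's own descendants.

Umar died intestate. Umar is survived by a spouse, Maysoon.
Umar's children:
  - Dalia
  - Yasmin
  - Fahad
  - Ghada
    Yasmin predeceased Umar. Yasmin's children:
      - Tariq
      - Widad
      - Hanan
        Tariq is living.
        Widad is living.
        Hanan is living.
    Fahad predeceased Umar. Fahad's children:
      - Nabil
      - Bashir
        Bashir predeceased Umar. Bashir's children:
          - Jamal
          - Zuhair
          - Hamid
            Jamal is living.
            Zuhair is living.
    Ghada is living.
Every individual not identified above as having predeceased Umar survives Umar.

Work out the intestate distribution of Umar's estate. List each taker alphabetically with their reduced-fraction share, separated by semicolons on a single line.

Dalia 1/8; Ghada 1/8; Hamid 1/48; Hanan 1/24; Jamal 1/48; Maysoon 1/2; Nabil 1/16; Tariq 1/24; Widad 1/24; Zuhair 1/48

Maysoon, as surviving spouse, takes 1/2.
The remaining 1/2 passes to Umar's descendants per stirpes.
The 1/2 is divided into 4 equal shares of 1/8 among Dalia, Yasmin, Fahad, Ghada.
Dalia is living and takes 1/8.
Yasmin predeceased; the 1/8 allotted to Yasmin's branch passes to Yasmin's issue by representation.
The 1/8 is divided into 3 equal shares of 1/24 among Tariq, Widad, Hanan.
Tariq is living and takes 1/24.
Widad is living and takes 1/24.
Hanan is living and takes 1/24.
Fahad predeceased; the 1/8 allotted to Fahad's branch passes to Fahad's issue by representation.
The 1/8 is divided into 2 equal shares of 1/16 among Nabil, Bashir.
Nabil is living and takes 1/16.
Bashir predeceased; the 1/16 allotted to Bashir's branch passes to Bashir's issue by representation.
The 1/16 is divided into 3 equal shares of 1/48 among Jamal, Zuhair, Hamid.
Jamal is living and takes 1/48.
Zuhair is living and takes 1/48.
Hamid is living and takes 1/48.
Ghada is living and takes 1/8.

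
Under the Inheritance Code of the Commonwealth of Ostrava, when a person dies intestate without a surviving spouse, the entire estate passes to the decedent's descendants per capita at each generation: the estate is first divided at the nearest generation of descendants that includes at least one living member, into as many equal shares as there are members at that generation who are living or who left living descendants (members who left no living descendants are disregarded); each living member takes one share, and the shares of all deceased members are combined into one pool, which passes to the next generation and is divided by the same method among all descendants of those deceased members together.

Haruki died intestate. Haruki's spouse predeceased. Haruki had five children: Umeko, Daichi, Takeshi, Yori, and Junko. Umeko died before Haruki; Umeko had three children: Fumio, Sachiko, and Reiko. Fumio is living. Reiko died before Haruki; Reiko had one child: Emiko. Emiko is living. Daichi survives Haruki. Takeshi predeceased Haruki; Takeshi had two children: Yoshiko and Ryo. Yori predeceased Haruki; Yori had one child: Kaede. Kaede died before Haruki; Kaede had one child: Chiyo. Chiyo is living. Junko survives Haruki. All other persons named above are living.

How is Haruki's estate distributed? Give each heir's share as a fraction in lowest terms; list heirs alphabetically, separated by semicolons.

There is no surviving spouse, so the entire estate passes to Haruki's descendants per capita at each generation.
At generation 1 (Umeko, Daichi, Takeshi, Yori, Junko) there are 5 shares of (1)/5 = 1/5 each.
Living: Daichi and Junko — each takes 1/5.
Deceased: Umeko, Takeshi, and Yori. Their combined 3/5 is pooled and carried to generation 2.
At generation 2 (Fumio, Sachiko, Reiko, Yoshiko, Ryo, Kaede) there are 6 shares of (3/5)/6 = 1/10 each.
Living: Fumio, Sachiko, Yoshiko, and Ryo — each takes 1/10.
Deceased: Reiko and Kaede. Their combined 1/5 is pooled and carried to generation 3.
At generation 3 (Emiko, Chiyo) there are 2 shares of (1/5)/2 = 1/10 each.
Living: Emiko and Chiyo — each takes 1/10.

Chiyo 1/10; Daichi 1/5; Emiko 1/10; Fumio 1/10; Junko 1/5; Ryo 1/10; Sachiko 1/10; Yoshiko 1/10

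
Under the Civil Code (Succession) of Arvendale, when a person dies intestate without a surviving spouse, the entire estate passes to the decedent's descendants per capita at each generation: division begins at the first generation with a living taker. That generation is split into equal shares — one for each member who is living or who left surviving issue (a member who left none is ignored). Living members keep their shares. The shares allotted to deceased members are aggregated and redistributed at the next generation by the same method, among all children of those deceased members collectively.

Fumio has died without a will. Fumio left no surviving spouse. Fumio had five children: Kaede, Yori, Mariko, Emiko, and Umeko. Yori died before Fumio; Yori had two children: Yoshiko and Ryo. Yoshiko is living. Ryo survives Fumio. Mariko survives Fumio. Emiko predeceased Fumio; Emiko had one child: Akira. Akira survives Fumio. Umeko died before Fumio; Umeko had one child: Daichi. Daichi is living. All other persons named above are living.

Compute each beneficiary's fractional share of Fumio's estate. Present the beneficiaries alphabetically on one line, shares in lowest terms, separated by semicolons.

Akira 3/20; Daichi 3/20; Kaede 1/5; Mariko 1/5; Ryo 3/20; Yoshiko 3/20

There is no surviving spouse, so the entire estate passes to Fumio's descendants per capita at each generation.
At generation 1 (Kaede, Yori, Mariko, Emiko, Umeko) there are 5 shares of (1)/5 = 1/5 each.
Living: Kaede and Mariko — each takes 1/5.
Deceased: Yori, Emiko, and Umeko. Their combined 3/5 is pooled and carried to generation 2.
At generation 2 (Yoshiko, Ryo, Akira, Daichi) there are 4 shares of (3/5)/4 = 3/20 each.
Living: Yoshiko, Ryo, Akira, and Daichi — each takes 3/20.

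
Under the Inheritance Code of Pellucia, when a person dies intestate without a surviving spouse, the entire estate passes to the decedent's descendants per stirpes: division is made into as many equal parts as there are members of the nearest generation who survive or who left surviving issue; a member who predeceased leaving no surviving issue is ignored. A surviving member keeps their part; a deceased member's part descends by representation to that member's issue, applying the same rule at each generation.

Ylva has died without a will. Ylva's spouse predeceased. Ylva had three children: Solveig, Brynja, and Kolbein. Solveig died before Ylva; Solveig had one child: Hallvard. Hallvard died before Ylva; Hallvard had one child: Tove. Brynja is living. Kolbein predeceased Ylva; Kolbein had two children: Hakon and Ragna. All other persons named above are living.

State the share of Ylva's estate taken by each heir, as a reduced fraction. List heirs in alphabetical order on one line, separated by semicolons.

There is no surviving spouse, so the entire estate passes to Ylva's descendants per stirpes.
The estate is divided into 3 equal shares of 1/3 among Solveig, Brynja, Kolbein.
Solveig predeceased; the 1/3 allotted to Solveig's branch passes to Solveig's issue by representation.
Hallvard's line is the sole branch at this level, so the full 1/3 passes to Hallvard's issue by representation.
Tove is the sole taker at this level and receives the full 1/3.
Brynja is living and takes 1/3.
Kolbein predeceased; the 1/3 allotted to Kolbein's branch passes to Kolbein's issue by representation.
The 1/3 is divided into 2 equal shares of 1/6 among Hakon, Ragna.
Hakon is living and takes 1/6.
Ragna is living and takes 1/6.

Brynja 1/3; Hakon 1/6; Ragna 1/6; Tove 1/3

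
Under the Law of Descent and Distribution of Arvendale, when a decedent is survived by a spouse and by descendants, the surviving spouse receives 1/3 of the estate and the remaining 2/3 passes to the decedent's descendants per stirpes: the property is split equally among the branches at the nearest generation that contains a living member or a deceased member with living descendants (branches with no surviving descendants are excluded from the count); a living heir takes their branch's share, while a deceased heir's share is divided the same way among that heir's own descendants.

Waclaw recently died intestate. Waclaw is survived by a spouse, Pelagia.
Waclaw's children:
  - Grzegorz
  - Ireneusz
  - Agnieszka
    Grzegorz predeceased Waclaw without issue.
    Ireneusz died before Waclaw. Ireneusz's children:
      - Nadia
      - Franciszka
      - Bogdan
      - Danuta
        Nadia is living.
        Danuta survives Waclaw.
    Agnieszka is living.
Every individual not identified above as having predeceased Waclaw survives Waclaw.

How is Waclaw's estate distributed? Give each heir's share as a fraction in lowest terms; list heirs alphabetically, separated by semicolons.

Agnieszka 1/3; Bogdan 1/12; Danuta 1/12; Franciszka 1/12; Nadia 1/12; Pelagia 1/3

Pelagia, as surviving spouse, takes 1/3.
The remaining 2/3 passes to Waclaw's descendants per stirpes.
Grzegorz left no surviving issue, so that branch lapses and is disregarded.
The 2/3 is divided into 2 equal shares of 1/3 among Ireneusz, Agnieszka.
Ireneusz predeceased; the 1/3 allotted to Ireneusz's branch passes to Ireneusz's issue by representation.
The 1/3 is divided into 4 equal shares of 1/12 among Nadia, Franciszka, Bogdan, Danuta.
Nadia is living and takes 1/12.
Franciszka is living and takes 1/12.
Bogdan is living and takes 1/12.
Danuta is living and takes 1/12.
Agnieszka is living and takes 1/3.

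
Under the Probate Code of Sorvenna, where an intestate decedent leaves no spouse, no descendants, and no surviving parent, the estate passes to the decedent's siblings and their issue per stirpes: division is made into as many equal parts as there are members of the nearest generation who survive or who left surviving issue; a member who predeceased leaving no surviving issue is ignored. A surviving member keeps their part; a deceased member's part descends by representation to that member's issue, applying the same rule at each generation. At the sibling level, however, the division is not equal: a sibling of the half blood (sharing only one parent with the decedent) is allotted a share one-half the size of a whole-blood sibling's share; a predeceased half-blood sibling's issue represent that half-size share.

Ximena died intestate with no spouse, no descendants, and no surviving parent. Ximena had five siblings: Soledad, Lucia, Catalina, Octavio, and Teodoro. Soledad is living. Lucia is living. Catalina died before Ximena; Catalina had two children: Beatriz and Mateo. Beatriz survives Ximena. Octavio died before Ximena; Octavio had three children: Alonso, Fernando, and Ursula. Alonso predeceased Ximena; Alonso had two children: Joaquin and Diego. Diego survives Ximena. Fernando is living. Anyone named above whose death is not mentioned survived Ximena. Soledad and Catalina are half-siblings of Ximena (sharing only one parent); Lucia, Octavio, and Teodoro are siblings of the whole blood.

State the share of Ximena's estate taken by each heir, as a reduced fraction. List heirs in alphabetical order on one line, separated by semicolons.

No spouse, descendants, or parent survives, so the estate passes to Ximena's siblings per stirpes.
Half-blood siblings count for one-half the weight of whole-blood siblings at the initial division.
Dividing 1 in proportion to weights (total weight 4): Soledad (weight 1/2) → 1/8; Lucia (weight 1) → 1/4; Catalina (weight 1/2) → 1/8; Octavio (weight 1) → 1/4; Teodoro (weight 1) → 1/4.
Soledad is living and takes 1/8.
Lucia is living and takes 1/4.
Catalina predeceased; the 1/8 allotted to Catalina's branch passes to Catalina's issue by representation.
The 1/8 is divided into 2 equal shares of 1/16 among Beatriz, Mateo.
Beatriz is living and takes 1/16.
Mateo is living and takes 1/16.
Octavio predeceased; the 1/4 allotted to Octavio's branch passes to Octavio's issue by representation.
The 1/4 is divided into 3 equal shares of 1/12 among Alonso, Fernando, Ursula.
Alonso predeceased; the 1/12 allotted to Alonso's branch passes to Alonso's issue by representation.
The 1/12 is divided into 2 equal shares of 1/24 among Joaquin, Diego.
Joaquin is living and takes 1/24.
Diego is living and takes 1/24.
Fernando is living and takes 1/12.
Ursula is living and takes 1/12.
Teodoro is living and takes 1/4.

Beatriz 1/16; Diego 1/24; Fernando 1/12; Joaquin 1/24; Lucia 1/4; Mateo 1/16; Soledad 1/8; Teodoro 1/4; Ursula 1/12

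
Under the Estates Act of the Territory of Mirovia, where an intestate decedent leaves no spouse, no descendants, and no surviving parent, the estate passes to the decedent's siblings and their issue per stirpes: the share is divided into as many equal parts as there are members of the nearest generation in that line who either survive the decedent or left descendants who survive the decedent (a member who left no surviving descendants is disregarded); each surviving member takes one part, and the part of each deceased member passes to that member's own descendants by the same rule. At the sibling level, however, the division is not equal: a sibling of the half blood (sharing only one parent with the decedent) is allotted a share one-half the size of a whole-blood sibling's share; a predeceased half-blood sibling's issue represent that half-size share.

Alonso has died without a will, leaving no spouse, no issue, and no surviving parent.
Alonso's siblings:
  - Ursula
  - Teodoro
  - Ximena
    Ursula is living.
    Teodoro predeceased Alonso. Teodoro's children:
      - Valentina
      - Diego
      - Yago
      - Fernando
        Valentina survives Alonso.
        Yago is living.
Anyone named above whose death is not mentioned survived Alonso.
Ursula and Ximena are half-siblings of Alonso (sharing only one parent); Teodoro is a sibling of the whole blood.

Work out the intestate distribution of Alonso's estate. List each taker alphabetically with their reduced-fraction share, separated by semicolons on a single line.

No spouse, descendants, or parent survives, so the estate passes to Alonso's siblings per stirpes.
Half-blood siblings count for one-half the weight of whole-blood siblings at the initial division.
Dividing 1 in proportion to weights (total weight 2): Ursula (weight 1/2) → 1/4; Teodoro (weight 1) → 1/2; Ximena (weight 1/2) → 1/4.
Ursula is living and takes 1/4.
Teodoro predeceased; the 1/2 allotted to Teodoro's branch passes to Teodoro's issue by representation.
The 1/2 is divided into 4 equal shares of 1/8 among Valentina, Diego, Yago, Fernando.
Valentina is living and takes 1/8.
Diego is living and takes 1/8.
Yago is living and takes 1/8.
Fernando is living and takes 1/8.
Ximena is living and takes 1/4.

Diego 1/8; Fernando 1/8; Ursula 1/4; Valentina 1/8; Ximena 1/4; Yago 1/8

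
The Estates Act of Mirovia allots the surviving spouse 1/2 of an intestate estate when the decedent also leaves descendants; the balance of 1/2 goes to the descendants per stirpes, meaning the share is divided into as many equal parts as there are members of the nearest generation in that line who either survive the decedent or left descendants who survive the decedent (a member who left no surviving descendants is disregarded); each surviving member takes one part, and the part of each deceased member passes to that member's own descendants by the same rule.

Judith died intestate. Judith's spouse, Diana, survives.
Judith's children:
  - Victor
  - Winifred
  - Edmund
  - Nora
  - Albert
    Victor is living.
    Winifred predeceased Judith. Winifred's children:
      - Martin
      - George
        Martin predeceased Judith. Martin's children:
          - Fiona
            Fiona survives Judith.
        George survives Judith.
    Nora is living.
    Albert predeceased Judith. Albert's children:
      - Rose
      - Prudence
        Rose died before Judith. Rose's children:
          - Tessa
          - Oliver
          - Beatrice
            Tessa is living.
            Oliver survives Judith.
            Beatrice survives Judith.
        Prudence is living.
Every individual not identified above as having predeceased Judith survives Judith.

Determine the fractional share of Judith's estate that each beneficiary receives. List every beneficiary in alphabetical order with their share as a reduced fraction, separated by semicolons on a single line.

Beatrice 1/60; Diana 1/2; Edmund 1/10; Fiona 1/20; George 1/20; Nora 1/10; Oliver 1/60; Prudence 1/20; Tessa 1/60; Victor 1/10

Diana, as surviving spouse, takes 1/2.
The remaining 1/2 passes to Judith's descendants per stirpes.
The 1/2 is divided into 5 equal shares of 1/10 among Victor, Winifred, Edmund, Nora, Albert.
Victor is living and takes 1/10.
Winifred predeceased; the 1/10 allotted to Winifred's branch passes to Winifred's issue by representation.
The 1/10 is divided into 2 equal shares of 1/20 among Martin, George.
Martin predeceased; the 1/20 allotted to Martin's branch passes to Martin's issue by representation.
Fiona is the sole taker at this level and receives the full 1/20.
George is living and takes 1/20.
Edmund is living and takes 1/10.
Nora is living and takes 1/10.
Albert predeceased; the 1/10 allotted to Albert's branch passes to Albert's issue by representation.
The 1/10 is divided into 2 equal shares of 1/20 among Rose, Prudence.
Rose predeceased; the 1/20 allotted to Rose's branch passes to Rose's issue by representation.
The 1/20 is divided into 3 equal shares of 1/60 among Tessa, Oliver, Beatrice.
Tessa is living and takes 1/60.
Oliver is living and takes 1/60.
Beatrice is living and takes 1/60.
Prudence is living and takes 1/20.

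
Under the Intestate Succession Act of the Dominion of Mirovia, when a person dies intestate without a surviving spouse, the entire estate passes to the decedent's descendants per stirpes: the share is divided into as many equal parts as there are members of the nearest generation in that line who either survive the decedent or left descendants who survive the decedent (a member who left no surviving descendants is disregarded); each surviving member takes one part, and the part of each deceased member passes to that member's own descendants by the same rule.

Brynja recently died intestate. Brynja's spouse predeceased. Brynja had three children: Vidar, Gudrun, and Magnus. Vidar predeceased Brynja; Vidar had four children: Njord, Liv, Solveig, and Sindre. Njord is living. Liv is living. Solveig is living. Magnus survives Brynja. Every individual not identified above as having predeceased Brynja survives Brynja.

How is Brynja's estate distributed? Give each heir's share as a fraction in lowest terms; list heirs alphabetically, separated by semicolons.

There is no surviving spouse, so the entire estate passes to Brynja's descendants per stirpes.
The estate is divided into 3 equal shares of 1/3 among Vidar, Gudrun, Magnus.
Vidar predeceased; the 1/3 allotted to Vidar's branch passes to Vidar's issue by representation.
The 1/3 is divided into 4 equal shares of 1/12 among Njord, Liv, Solveig, Sindre.
Njord is living and takes 1/12.
Liv is living and takes 1/12.
Solveig is living and takes 1/12.
Sindre is living and takes 1/12.
Gudrun is living and takes 1/3.
Magnus is living and takes 1/3.

Gudrun 1/3; Liv 1/12; Magnus 1/3; Njord 1/12; Sindre 1/12; Solveig 1/12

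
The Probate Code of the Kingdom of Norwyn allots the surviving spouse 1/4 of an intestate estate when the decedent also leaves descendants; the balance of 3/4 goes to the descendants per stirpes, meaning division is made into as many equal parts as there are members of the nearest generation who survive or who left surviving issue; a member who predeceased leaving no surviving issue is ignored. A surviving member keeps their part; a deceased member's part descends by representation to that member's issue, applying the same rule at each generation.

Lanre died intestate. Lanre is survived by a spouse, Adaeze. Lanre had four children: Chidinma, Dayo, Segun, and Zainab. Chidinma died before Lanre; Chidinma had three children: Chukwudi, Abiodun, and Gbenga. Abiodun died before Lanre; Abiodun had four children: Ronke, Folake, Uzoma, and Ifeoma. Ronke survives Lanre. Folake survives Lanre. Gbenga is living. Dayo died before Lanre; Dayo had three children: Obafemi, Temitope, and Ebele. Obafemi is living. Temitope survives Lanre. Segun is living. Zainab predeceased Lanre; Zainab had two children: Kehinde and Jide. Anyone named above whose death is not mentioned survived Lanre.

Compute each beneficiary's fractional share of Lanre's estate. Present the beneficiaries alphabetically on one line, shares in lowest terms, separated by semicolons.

Adaeze, as surviving spouse, takes 1/4.
The remaining 3/4 passes to Lanre's descendants per stirpes.
The 3/4 is divided into 4 equal shares of 3/16 among Chidinma, Dayo, Segun, Zainab.
Chidinma predeceased; the 3/16 allotted to Chidinma's branch passes to Chidinma's issue by representation.
The 3/16 is divided into 3 equal shares of 1/16 among Chukwudi, Abiodun, Gbenga.
Chukwudi is living and takes 1/16.
Abiodun predeceased; the 1/16 allotted to Abiodun's branch passes to Abiodun's issue by representation.
The 1/16 is divided into 4 equal shares of 1/64 among Ronke, Folake, Uzoma, Ifeoma.
Ronke is living and takes 1/64.
Folake is living and takes 1/64.
Uzoma is living and takes 1/64.
Ifeoma is living and takes 1/64.
Gbenga is living and takes 1/16.
Dayo predeceased; the 3/16 allotted to Dayo's branch passes to Dayo's issue by representation.
The 3/16 is divided into 3 equal shares of 1/16 among Obafemi, Temitope, Ebele.
Obafemi is living and takes 1/16.
Temitope is living and takes 1/16.
Ebele is living and takes 1/16.
Segun is living and takes 3/16.
Zainab predeceased; the 3/16 allotted to Zainab's branch passes to Zainab's issue by representation.
The 3/16 is divided into 2 equal shares of 3/32 among Kehinde, Jide.
Kehinde is living and takes 3/32.
Jide is living and takes 3/32.

Adaeze 1/4; Chukwudi 1/16; Ebele 1/16; Folake 1/64; Gbenga 1/16; Ifeoma 1/64; Jide 3/32; Kehinde 3/32; Obafemi 1/16; Ronke 1/64; Segun 3/16; Temitope 1/16; Uzoma 1/64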